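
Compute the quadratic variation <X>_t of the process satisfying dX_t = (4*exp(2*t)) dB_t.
<X>_t = 4*exp(4*t) - 4

For an Itô process dX_t = a(t) dt + b(t) dB_t, the quadratic variation is <X>_t = int_0^t b(s)^2 ds (the drift term does not contribute). Here b(s) = 4*exp(2*s), so
  b(s)^2 = 16*exp(4*s).
Integrating from 0 to t:
  <X>_t = int_0^t (16*exp(4*s)) ds = 4*exp(4*t) - 4.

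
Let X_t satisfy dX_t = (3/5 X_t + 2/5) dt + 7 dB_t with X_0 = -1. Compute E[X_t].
E[X_t] = -exp(3*t/5)/3 - 2/3

Taking expectations and using E[dB_t] = 0, the mean m(t) = E[X_t] satisfies the ODE m'(t) = a m(t) + b with m(0) = x_0. With a = 3/5, b = 2/5, x_0 = -1, the solution is
  m(t) = x_0 * exp(a t) + (b/a) * (exp(a t) - 1)
       = (-1) * exp((3/5) t) + ((2/5)/(3/5)) * (exp((3/5) t) - 1)
       = -exp(3*t/5)/3 - 2/3.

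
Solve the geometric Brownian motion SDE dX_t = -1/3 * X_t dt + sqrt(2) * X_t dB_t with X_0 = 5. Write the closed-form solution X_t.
X_t = 5 * exp((-4/3) * t + (sqrt(2)) * B_t)

For GBM dX = mu X dt + sigma X dB with X_0 = x_0, apply Itô to Y = log X: dY = (mu - sigma^2/2) dt + sigma dB, so Y_t = log(x_0) + (mu - sigma^2/2) t + sigma B_t and hence X_t = x_0 * exp((mu - sigma^2/2) t + sigma B_t).
With mu = -1/3, sigma = sqrt(2), x_0 = 5, this gives:
  X_t = 5 * exp((-4/3) * t + (sqrt(2)) * B_t).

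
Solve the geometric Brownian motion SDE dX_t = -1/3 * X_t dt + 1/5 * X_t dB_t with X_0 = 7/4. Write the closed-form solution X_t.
X_t = 7/4 * exp((-53/150) * t + (1/5) * B_t)

For GBM dX = mu X dt + sigma X dB with X_0 = x_0, apply Itô to Y = log X: dY = (mu - sigma^2/2) dt + sigma dB, so Y_t = log(x_0) + (mu - sigma^2/2) t + sigma B_t and hence X_t = x_0 * exp((mu - sigma^2/2) t + sigma B_t).
With mu = -1/3, sigma = 1/5, x_0 = 7/4, this gives:
  X_t = 7/4 * exp((-53/150) * t + (1/5) * B_t).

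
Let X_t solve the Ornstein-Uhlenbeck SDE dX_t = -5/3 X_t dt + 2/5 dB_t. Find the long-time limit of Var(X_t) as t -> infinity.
lim Var(X_t) = 6/125

The OU SDE dX = -theta X dt + sigma dB admits the integrating factor exp(theta t): d(exp(theta t) X_t) = sigma exp(theta t) dB_t. Integrating from 0 to t gives X_t = x_0 * exp(-theta t) + sigma * int_0^t exp(-theta (t-s)) dB_s for any initial x_0. The Itô integral has variance (by the Itô isometry) sigma^2 * int_0^t exp(-2 theta (t - s)) ds = sigma^2 * (1 - exp(-2 theta t)) / (2 theta), independent of x_0.
With theta = 5/3, sigma = 2/5:
  Var(X_t) = (2/5)^2 * (1 - exp(-2*5/3 t)) / (2 * 5/3) = 6/125 - 6*exp(-10*t/3)/125.
As t -> infinity, exp(-2*5/3 t) -> 0, so the stationary variance is sigma^2 / (2 theta) = 6/125.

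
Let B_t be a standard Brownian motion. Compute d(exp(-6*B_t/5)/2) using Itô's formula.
d(exp(-6*B_t/5)/2) = (9*exp(-6*B_t/5)/25) dt + (-3*exp(-6*B_t/5)/5) dB_t

Itô's formula for f(B_t) gives d f(B_t) = f'(B_t) dB_t + (1/2) f''(B_t) dt. Compute derivatives of f(x) = exp(-6*x/5)/2:
  f'(x)  = -3*exp(-6*x/5)/5
  f''(x) = 18*exp(-6*x/5)/25
Substitute x = B_t and multiply the f'' term by 1/2:
  drift     = (1/2) * (18*exp(-6*x/5)/25) evaluated at B_t = 9*exp(-6*B_t/5)/25
  diffusion = (-3*exp(-6*x/5)/5) evaluated at B_t = -3*exp(-6*B_t/5)/5
Therefore d(exp(-6*B_t/5)/2) = (9*exp(-6*B_t/5)/25) dt + (-3*exp(-6*B_t/5)/5) dB_t.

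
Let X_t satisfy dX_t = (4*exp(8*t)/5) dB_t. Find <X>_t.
<X>_t = exp(16*t)/25 - 1/25

For an Itô process dX_t = a(t) dt + b(t) dB_t, the quadratic variation is <X>_t = int_0^t b(s)^2 ds (the drift term does not contribute). Here b(s) = 4*exp(8*s)/5, so
  b(s)^2 = 16*exp(16*s)/25.
Integrating from 0 to t:
  <X>_t = int_0^t (16*exp(16*s)/25) ds = exp(16*t)/25 - 1/25.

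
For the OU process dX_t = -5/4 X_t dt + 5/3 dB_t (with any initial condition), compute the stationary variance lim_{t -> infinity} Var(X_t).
lim Var(X_t) = 10/9

The OU SDE dX = -theta X dt + sigma dB admits the integrating factor exp(theta t): d(exp(theta t) X_t) = sigma exp(theta t) dB_t. Integrating from 0 to t gives X_t = x_0 * exp(-theta t) + sigma * int_0^t exp(-theta (t-s)) dB_s for any initial x_0. The Itô integral has variance (by the Itô isometry) sigma^2 * int_0^t exp(-2 theta (t - s)) ds = sigma^2 * (1 - exp(-2 theta t)) / (2 theta), independent of x_0.
With theta = 5/4, sigma = 5/3:
  Var(X_t) = (5/3)^2 * (1 - exp(-2*5/4 t)) / (2 * 5/4) = 10/9 - 10*exp(-5*t/2)/9.
As t -> infinity, exp(-2*5/4 t) -> 0, so the stationary variance is sigma^2 / (2 theta) = 10/9.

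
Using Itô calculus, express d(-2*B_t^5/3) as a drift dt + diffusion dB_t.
d(-2*B_t^5/3) = (-20*B_t^3/3) dt + (-10*B_t^4/3) dB_t

Itô's formula for f(B_t) gives d f(B_t) = f'(B_t) dB_t + (1/2) f''(B_t) dt. Compute derivatives of f(x) = -2*x^5/3:
  f'(x)  = -10*x^4/3
  f''(x) = -40*x^3/3
Substitute x = B_t and multiply the f'' term by 1/2:
  drift     = (1/2) * (-40*x^3/3) evaluated at B_t = -20*B_t^3/3
  diffusion = (-10*x^4/3) evaluated at B_t = -10*B_t^4/3
Therefore d(-2*B_t^5/3) = (-20*B_t^3/3) dt + (-10*B_t^4/3) dB_t.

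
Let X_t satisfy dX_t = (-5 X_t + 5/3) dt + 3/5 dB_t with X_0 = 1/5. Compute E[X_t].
E[X_t] = 1/3 - 2*exp(-5*t)/15

Taking expectations and using E[dB_t] = 0, the mean m(t) = E[X_t] satisfies the ODE m'(t) = a m(t) + b with m(0) = x_0. With a = -5, b = 5/3, x_0 = 1/5, the solution is
  m(t) = x_0 * exp(a t) + (b/a) * (exp(a t) - 1)
       = (1/5) * exp((-5) t) + ((5/3)/(-5)) * (exp((-5) t) - 1)
       = 1/3 - 2*exp(-5*t)/15.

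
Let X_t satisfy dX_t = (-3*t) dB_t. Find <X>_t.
<X>_t = 3*t^3

For an Itô process dX_t = a(t) dt + b(t) dB_t, the quadratic variation is <X>_t = int_0^t b(s)^2 ds (the drift term does not contribute). Here b(s) = -3*s, so
  b(s)^2 = 9*s^2.
Integrating from 0 to t:
  <X>_t = int_0^t (9*s^2) ds = 3*t^3.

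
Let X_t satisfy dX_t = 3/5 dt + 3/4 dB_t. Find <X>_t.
<X>_t = 9*t/16

For an Itô process dX_t = a(t) dt + b(t) dB_t, the quadratic variation is <X>_t = int_0^t b(s)^2 ds (the drift term does not contribute). Here b(s) = 3/4, so
  b(s)^2 = 9/16.
Integrating from 0 to t:
  <X>_t = int_0^t (9/16) ds = 9*t/16.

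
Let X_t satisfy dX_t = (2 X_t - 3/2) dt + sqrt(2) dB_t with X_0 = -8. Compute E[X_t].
E[X_t] = 3/4 - 35*exp(2*t)/4

Taking expectations and using E[dB_t] = 0, the mean m(t) = E[X_t] satisfies the ODE m'(t) = a m(t) + b with m(0) = x_0. With a = 2, b = -3/2, x_0 = -8, the solution is
  m(t) = x_0 * exp(a t) + (b/a) * (exp(a t) - 1)
       = (-8) * exp(2 t) + ((-3/2)/2) * (exp(2 t) - 1)
       = 3/4 - 35*exp(2*t)/4.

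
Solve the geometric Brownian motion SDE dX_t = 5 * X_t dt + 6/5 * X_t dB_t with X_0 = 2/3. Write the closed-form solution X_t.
X_t = 2/3 * exp((107/25) * t + (6/5) * B_t)

For GBM dX = mu X dt + sigma X dB with X_0 = x_0, apply Itô to Y = log X: dY = (mu - sigma^2/2) dt + sigma dB, so Y_t = log(x_0) + (mu - sigma^2/2) t + sigma B_t and hence X_t = x_0 * exp((mu - sigma^2/2) t + sigma B_t).
With mu = 5, sigma = 6/5, x_0 = 2/3, this gives:
  X_t = 2/3 * exp((107/25) * t + (6/5) * B_t).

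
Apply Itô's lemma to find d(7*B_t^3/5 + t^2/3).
d(7*B_t^3/5 + t^2/3) = (21*B_t/5 + 2*t/3) dt + (21*B_t^2/5) dB_t

Itô's formula for f(t, x): d f(t, B_t) = (f_t + (1/2) f_xx) dt + f_x dB_t. Compute partials of f(t, x) = t^2/3 + 7*x^3/5:
  f_t(t,x)  = 2*t/3
  f_x(t,x)  = 21*x^2/5
  f_xx(t,x) = 42*x/5
Assemble drift = f_t + (1/2) f_xx = 2*t/3 + 21*x/5 and diffusion = f_x = 21*x^2/5. Substituting x = B_t:
  d(7*B_t^3/5 + t^2/3) = (21*B_t/5 + 2*t/3) dt + (21*B_t^2/5) dB_t.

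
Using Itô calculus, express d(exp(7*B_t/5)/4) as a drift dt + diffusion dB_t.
d(exp(7*B_t/5)/4) = (49*exp(7*B_t/5)/200) dt + (7*exp(7*B_t/5)/20) dB_t

Itô's formula for f(B_t) gives d f(B_t) = f'(B_t) dB_t + (1/2) f''(B_t) dt. Compute derivatives of f(x) = exp(7*x/5)/4:
  f'(x)  = 7*exp(7*x/5)/20
  f''(x) = 49*exp(7*x/5)/100
Substitute x = B_t and multiply the f'' term by 1/2:
  drift     = (1/2) * (49*exp(7*x/5)/100) evaluated at B_t = 49*exp(7*B_t/5)/200
  diffusion = (7*exp(7*x/5)/20) evaluated at B_t = 7*exp(7*B_t/5)/20
Therefore d(exp(7*B_t/5)/4) = (49*exp(7*B_t/5)/200) dt + (7*exp(7*B_t/5)/20) dB_t.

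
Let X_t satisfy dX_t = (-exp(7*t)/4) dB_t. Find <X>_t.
<X>_t = exp(14*t)/224 - 1/224

For an Itô process dX_t = a(t) dt + b(t) dB_t, the quadratic variation is <X>_t = int_0^t b(s)^2 ds (the drift term does not contribute). Here b(s) = -exp(7*s)/4, so
  b(s)^2 = exp(14*s)/16.
Integrating from 0 to t:
  <X>_t = int_0^t (exp(14*s)/16) ds = exp(14*t)/224 - 1/224.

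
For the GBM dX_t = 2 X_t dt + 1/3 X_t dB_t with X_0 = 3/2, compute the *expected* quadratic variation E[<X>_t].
E[<X>_t] = 9*exp(37*t/9)/148 - 9/148

<X>_t = int_0^t ((1/3) * X_s)^2 ds. Taking expectation inside the integral: E[<X>_t] = (1/3)^2 * int_0^t E[X_s^2] ds. For GBM, E[X_s^2] = x_0^2 * exp((2 mu + sigma^2) s). Integrating:
  E[<X>_t] = (1/3)^2 * (3/2)^2 * (exp((2*2 + (1/3)^2) t) - 1) / (2*2 + (1/3)^2)
           = (1/3)^2 * (3/2)^2 * (exp((37/9) t) - 1) / (37/9) = 9*exp(37*t/9)/148 - 9/148.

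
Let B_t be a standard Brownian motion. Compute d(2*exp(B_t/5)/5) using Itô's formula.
d(2*exp(B_t/5)/5) = (exp(B_t/5)/125) dt + (2*exp(B_t/5)/25) dB_t

Itô's formula for f(B_t) gives d f(B_t) = f'(B_t) dB_t + (1/2) f''(B_t) dt. Compute derivatives of f(x) = 2*exp(x/5)/5:
  f'(x)  = 2*exp(x/5)/25
  f''(x) = 2*exp(x/5)/125
Substitute x = B_t and multiply the f'' term by 1/2:
  drift     = (1/2) * (2*exp(x/5)/125) evaluated at B_t = exp(B_t/5)/125
  diffusion = (2*exp(x/5)/25) evaluated at B_t = 2*exp(B_t/5)/25
Therefore d(2*exp(B_t/5)/5) = (exp(B_t/5)/125) dt + (2*exp(B_t/5)/25) dB_t.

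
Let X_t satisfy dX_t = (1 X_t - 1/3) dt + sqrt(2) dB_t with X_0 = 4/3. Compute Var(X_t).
Var(X_t) = exp(2*t) - 1

The variance V(t) = Var(X_t) satisfies V'(t) = 2 a V(t) + c^2 with V(0) = 0 (drift coefficient is linear in X, diffusion is constant). With a = 1, c = sqrt(2), the solution is
  V(t) = (c^2 / (2 a)) * (exp(2 a t) - 1)
       = (sqrt(2)^2 / (2*1)) * (exp(2 t) - 1)
       = exp(2*t) - 1.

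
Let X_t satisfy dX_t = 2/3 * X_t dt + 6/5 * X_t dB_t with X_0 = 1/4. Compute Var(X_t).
Var(X_t) = (exp(36*t/25) - 1)*exp(4*t/3)/16

For GBM dX = mu X dt + sigma X dB with X_0 = x_0, apply Itô to Y = log X: dY = (mu - sigma^2/2) dt + sigma dB, so Y_t = log(x_0) + (mu - sigma^2/2) t + sigma B_t and hence X_t = x_0 * exp((mu - sigma^2/2) t + sigma B_t).
With mu = 2/3, sigma = 6/5, x_0 = 1/4, this gives:
  X_t = 1/4 * exp((-4/75) * t + (6/5) * B_t).
Since sigma*B_t ~ Normal(0, sigma^2 t), E[exp(sigma*B_t)] = exp(sigma^2 t / 2); so E[X_t] = x_0 * exp((mu - sigma^2/2) t) * exp(sigma^2 t / 2) = x_0 * exp(mu t) = exp(2*t/3)/4.
Var(X_t) = E[X_t^2] - (E[X_t])^2 = x_0^2 * exp(2 mu t) * (exp(sigma^2 t) - 1) = (exp(36*t/25) - 1)*exp(4*t/3)/16.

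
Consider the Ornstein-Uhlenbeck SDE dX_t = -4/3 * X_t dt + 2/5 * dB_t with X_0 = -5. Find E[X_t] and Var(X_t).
E[X_t] = -5*exp(-4*t/3); Var(X_t) = 3/50 - 3*exp(-8*t/3)/50

The OU SDE dX = -theta X dt + sigma dB admits the integrating factor exp(theta t): d(exp(theta t) X_t) = sigma exp(theta t) dB_t. Integrating from 0 to t:
  X_t = x_0 * exp(-theta t) + sigma * int_0^t exp(-theta (t-s)) dB_s.
The Itô integral has mean 0 and (by the Itô isometry) variance sigma^2 * int_0^t exp(-2 theta (t - s)) ds = sigma^2 * (1 - exp(-2 theta t)) / (2 theta).
With theta = 4/3, sigma = 2/5, x_0 = -5:
  E[X_t] = -5 * exp(-4/3 t) = -5*exp(-4*t/3)
  Var(X_t) = (2/5)^2 * (1 - exp(-2*4/3 t)) / (2 * 4/3) = 3/50 - 3*exp(-8*t/3)/50.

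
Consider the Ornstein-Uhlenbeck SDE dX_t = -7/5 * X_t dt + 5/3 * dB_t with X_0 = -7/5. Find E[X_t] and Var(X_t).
E[X_t] = -7*exp(-7*t/5)/5; Var(X_t) = 125/126 - 125*exp(-14*t/5)/126

The OU SDE dX = -theta X dt + sigma dB admits the integrating factor exp(theta t): d(exp(theta t) X_t) = sigma exp(theta t) dB_t. Integrating from 0 to t:
  X_t = x_0 * exp(-theta t) + sigma * int_0^t exp(-theta (t-s)) dB_s.
The Itô integral has mean 0 and (by the Itô isometry) variance sigma^2 * int_0^t exp(-2 theta (t - s)) ds = sigma^2 * (1 - exp(-2 theta t)) / (2 theta).
With theta = 7/5, sigma = 5/3, x_0 = -7/5:
  E[X_t] = -7/5 * exp(-7/5 t) = -7*exp(-7*t/5)/5
  Var(X_t) = (5/3)^2 * (1 - exp(-2*7/5 t)) / (2 * 7/5) = 125/126 - 125*exp(-14*t/5)/126.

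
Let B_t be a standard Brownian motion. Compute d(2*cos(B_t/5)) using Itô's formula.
d(2*cos(B_t/5)) = (-cos(B_t/5)/25) dt + (-2*sin(B_t/5)/5) dB_t

Itô's formula for f(B_t) gives d f(B_t) = f'(B_t) dB_t + (1/2) f''(B_t) dt. Compute derivatives of f(x) = 2*cos(x/5):
  f'(x)  = -2*sin(x/5)/5
  f''(x) = -2*cos(x/5)/25
Substitute x = B_t and multiply the f'' term by 1/2:
  drift     = (1/2) * (-2*cos(x/5)/25) evaluated at B_t = -cos(B_t/5)/25
  diffusion = (-2*sin(x/5)/5) evaluated at B_t = -2*sin(B_t/5)/5
Therefore d(2*cos(B_t/5)) = (-cos(B_t/5)/25) dt + (-2*sin(B_t/5)/5) dB_t.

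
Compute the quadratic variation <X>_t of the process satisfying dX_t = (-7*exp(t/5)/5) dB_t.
<X>_t = 49*exp(2*t/5)/10 - 49/10

For an Itô process dX_t = a(t) dt + b(t) dB_t, the quadratic variation is <X>_t = int_0^t b(s)^2 ds (the drift term does not contribute). Here b(s) = -7*exp(s/5)/5, so
  b(s)^2 = 49*exp(2*s/5)/25.
Integrating from 0 to t:
  <X>_t = int_0^t (49*exp(2*s/5)/25) ds = 49*exp(2*t/5)/10 - 49/10.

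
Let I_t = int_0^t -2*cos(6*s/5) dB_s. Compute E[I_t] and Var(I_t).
E[I_t] = 0; Var(I_t) = 2*t + 5*sin(12*t/5)/6

The Itô integral of a deterministic integrand f(s) has mean 0 because each increment f(s) * (B_{s+ds} - B_s) has mean 0. By the Itô isometry:
  Var( int_0^t f(s) dB_s ) = E[ (int_0^t f(s) dB_s)^2 ] = int_0^t f(s)^2 ds.
Here f(s) = -2*cos(6*s/5), so f(s)^2 = 4*cos(6*s/5)^2. Integrate:
  int_0^t (4*cos(6*s/5)^2) ds = 2*t + 5*sin(12*t/5)/6.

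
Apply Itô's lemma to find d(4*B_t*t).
d(4*B_t*t) = (4*B_t) dt + (4*t) dB_t

Itô's formula for f(t, x): d f(t, B_t) = (f_t + (1/2) f_xx) dt + f_x dB_t. Compute partials of f(t, x) = 4*t*x:
  f_t(t,x)  = 4*x
  f_x(t,x)  = 4*t
  f_xx(t,x) = 0
Assemble drift = f_t + (1/2) f_xx = 4*x and diffusion = f_x = 4*t. Substituting x = B_t:
  d(4*B_t*t) = (4*B_t) dt + (4*t) dB_t.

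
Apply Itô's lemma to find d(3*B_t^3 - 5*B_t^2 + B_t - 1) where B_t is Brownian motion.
d(3*B_t^3 - 5*B_t^2 + B_t - 1) = (9*B_t - 5) dt + (9*B_t^2 - 10*B_t + 1) dB_t

Itô's formula for f(B_t) gives d f(B_t) = f'(B_t) dB_t + (1/2) f''(B_t) dt. Compute derivatives of f(x) = 3*x^3 - 5*x^2 + x - 1:
  f'(x)  = 9*x^2 - 10*x + 1
  f''(x) = 18*x - 10
Substitute x = B_t and multiply the f'' term by 1/2:
  drift     = (1/2) * (18*x - 10) evaluated at B_t = 9*B_t - 5
  diffusion = (9*x^2 - 10*x + 1) evaluated at B_t = 9*B_t^2 - 10*B_t + 1
Therefore d(3*B_t^3 - 5*B_t^2 + B_t - 1) = (9*B_t - 5) dt + (9*B_t^2 - 10*B_t + 1) dB_t.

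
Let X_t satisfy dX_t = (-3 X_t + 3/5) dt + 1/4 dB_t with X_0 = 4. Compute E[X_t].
E[X_t] = 1/5 + 19*exp(-3*t)/5

Taking expectations and using E[dB_t] = 0, the mean m(t) = E[X_t] satisfies the ODE m'(t) = a m(t) + b with m(0) = x_0. With a = -3, b = 3/5, x_0 = 4, the solution is
  m(t) = x_0 * exp(a t) + (b/a) * (exp(a t) - 1)
       = 4 * exp((-3) t) + ((3/5)/(-3)) * (exp((-3) t) - 1)
       = 1/5 + 19*exp(-3*t)/5.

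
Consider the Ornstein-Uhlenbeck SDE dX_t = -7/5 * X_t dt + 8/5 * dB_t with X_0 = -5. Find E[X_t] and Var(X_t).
E[X_t] = -5*exp(-7*t/5); Var(X_t) = 32/35 - 32*exp(-14*t/5)/35

The OU SDE dX = -theta X dt + sigma dB admits the integrating factor exp(theta t): d(exp(theta t) X_t) = sigma exp(theta t) dB_t. Integrating from 0 to t:
  X_t = x_0 * exp(-theta t) + sigma * int_0^t exp(-theta (t-s)) dB_s.
The Itô integral has mean 0 and (by the Itô isometry) variance sigma^2 * int_0^t exp(-2 theta (t - s)) ds = sigma^2 * (1 - exp(-2 theta t)) / (2 theta).
With theta = 7/5, sigma = 8/5, x_0 = -5:
  E[X_t] = -5 * exp(-7/5 t) = -5*exp(-7*t/5)
  Var(X_t) = (8/5)^2 * (1 - exp(-2*7/5 t)) / (2 * 7/5) = 32/35 - 32*exp(-14*t/5)/35.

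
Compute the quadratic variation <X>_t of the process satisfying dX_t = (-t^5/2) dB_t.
<X>_t = t^11/44

For an Itô process dX_t = a(t) dt + b(t) dB_t, the quadratic variation is <X>_t = int_0^t b(s)^2 ds (the drift term does not contribute). Here b(s) = -s^5/2, so
  b(s)^2 = s^10/4.
Integrating from 0 to t:
  <X>_t = int_0^t (s^10/4) ds = t^11/44.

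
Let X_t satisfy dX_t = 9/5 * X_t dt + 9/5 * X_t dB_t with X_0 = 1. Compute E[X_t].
E[X_t] = exp(9*t/5)

For GBM dX = mu X dt + sigma X dB with X_0 = x_0, apply Itô to Y = log X: dY = (mu - sigma^2/2) dt + sigma dB, so Y_t = log(x_0) + (mu - sigma^2/2) t + sigma B_t and hence X_t = x_0 * exp((mu - sigma^2/2) t + sigma B_t).
With mu = 9/5, sigma = 9/5, x_0 = 1, this gives:
  X_t = 1 * exp((9/50) * t + (9/5) * B_t).
Since sigma*B_t ~ Normal(0, sigma^2 t), E[exp(sigma*B_t)] = exp(sigma^2 t / 2); so E[X_t] = x_0 * exp((mu - sigma^2/2) t) * exp(sigma^2 t / 2) = x_0 * exp(mu t) = exp(9*t/5).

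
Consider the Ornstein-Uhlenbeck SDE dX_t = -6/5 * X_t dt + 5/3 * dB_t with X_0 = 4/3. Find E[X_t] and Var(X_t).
E[X_t] = 4*exp(-6*t/5)/3; Var(X_t) = 125/108 - 125*exp(-12*t/5)/108

The OU SDE dX = -theta X dt + sigma dB admits the integrating factor exp(theta t): d(exp(theta t) X_t) = sigma exp(theta t) dB_t. Integrating from 0 to t:
  X_t = x_0 * exp(-theta t) + sigma * int_0^t exp(-theta (t-s)) dB_s.
The Itô integral has mean 0 and (by the Itô isometry) variance sigma^2 * int_0^t exp(-2 theta (t - s)) ds = sigma^2 * (1 - exp(-2 theta t)) / (2 theta).
With theta = 6/5, sigma = 5/3, x_0 = 4/3:
  E[X_t] = 4/3 * exp(-6/5 t) = 4*exp(-6*t/5)/3
  Var(X_t) = (5/3)^2 * (1 - exp(-2*6/5 t)) / (2 * 6/5) = 125/108 - 125*exp(-12*t/5)/108.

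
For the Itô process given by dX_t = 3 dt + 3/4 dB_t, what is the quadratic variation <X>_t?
<X>_t = 9*t/16

For an Itô process dX_t = a(t) dt + b(t) dB_t, the quadratic variation is <X>_t = int_0^t b(s)^2 ds (the drift term does not contribute). Here b(s) = 3/4, so
  b(s)^2 = 9/16.
Integrating from 0 to t:
  <X>_t = int_0^t (9/16) ds = 9*t/16.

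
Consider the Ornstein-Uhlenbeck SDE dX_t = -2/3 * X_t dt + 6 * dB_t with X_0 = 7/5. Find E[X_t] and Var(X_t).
E[X_t] = 7*exp(-2*t/3)/5; Var(X_t) = 27 - 27*exp(-4*t/3)

The OU SDE dX = -theta X dt + sigma dB admits the integrating factor exp(theta t): d(exp(theta t) X_t) = sigma exp(theta t) dB_t. Integrating from 0 to t:
  X_t = x_0 * exp(-theta t) + sigma * int_0^t exp(-theta (t-s)) dB_s.
The Itô integral has mean 0 and (by the Itô isometry) variance sigma^2 * int_0^t exp(-2 theta (t - s)) ds = sigma^2 * (1 - exp(-2 theta t)) / (2 theta).
With theta = 2/3, sigma = 6, x_0 = 7/5:
  E[X_t] = 7/5 * exp(-2/3 t) = 7*exp(-2*t/3)/5
  Var(X_t) = (6)^2 * (1 - exp(-2*2/3 t)) / (2 * 2/3) = 27 - 27*exp(-4*t/3).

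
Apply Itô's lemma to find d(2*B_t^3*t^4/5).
d(2*B_t^3*t^4/5) = (2*B_t*t^3*(4*B_t^2 + 3*t)/5) dt + (6*B_t^2*t^4/5) dB_t

Itô's formula for f(t, x): d f(t, B_t) = (f_t + (1/2) f_xx) dt + f_x dB_t. Compute partials of f(t, x) = 2*t^4*x^3/5:
  f_t(t,x)  = 8*t^3*x^3/5
  f_x(t,x)  = 6*t^4*x^2/5
  f_xx(t,x) = 12*t^4*x/5
Assemble drift = f_t + (1/2) f_xx = 2*t^3*x*(3*t + 4*x^2)/5 and diffusion = f_x = 6*t^4*x^2/5. Substituting x = B_t:
  d(2*B_t^3*t^4/5) = (2*B_t*t^3*(4*B_t^2 + 3*t)/5) dt + (6*B_t^2*t^4/5) dB_t.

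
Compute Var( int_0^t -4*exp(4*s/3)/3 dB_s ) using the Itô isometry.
Var = 2*exp(8*t/3)/3 - 2/3

The Itô integral of a deterministic integrand f(s) has mean 0 because each increment f(s) * (B_{s+ds} - B_s) has mean 0. By the Itô isometry:
  Var( int_0^t f(s) dB_s ) = E[ (int_0^t f(s) dB_s)^2 ] = int_0^t f(s)^2 ds.
Here f(s) = -4*exp(4*s/3)/3, so f(s)^2 = 16*exp(8*s/3)/9. Integrate:
  int_0^t (16*exp(8*s/3)/9) ds = 2*exp(8*t/3)/3 - 2/3.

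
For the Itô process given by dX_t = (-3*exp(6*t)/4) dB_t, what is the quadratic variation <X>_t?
<X>_t = 3*exp(12*t)/64 - 3/64

For an Itô process dX_t = a(t) dt + b(t) dB_t, the quadratic variation is <X>_t = int_0^t b(s)^2 ds (the drift term does not contribute). Here b(s) = -3*exp(6*s)/4, so
  b(s)^2 = 9*exp(12*s)/16.
Integrating from 0 to t:
  <X>_t = int_0^t (9*exp(12*s)/16) ds = 3*exp(12*t)/64 - 3/64.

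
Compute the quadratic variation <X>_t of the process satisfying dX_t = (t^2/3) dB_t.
<X>_t = t^5/45

For an Itô process dX_t = a(t) dt + b(t) dB_t, the quadratic variation is <X>_t = int_0^t b(s)^2 ds (the drift term does not contribute). Here b(s) = s^2/3, so
  b(s)^2 = s^4/9.
Integrating from 0 to t:
  <X>_t = int_0^t (s^4/9) ds = t^5/45.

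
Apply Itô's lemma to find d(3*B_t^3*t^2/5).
d(3*B_t^3*t^2/5) = (3*B_t*t*(2*B_t^2 + 3*t)/5) dt + (9*B_t^2*t^2/5) dB_t

Itô's formula for f(t, x): d f(t, B_t) = (f_t + (1/2) f_xx) dt + f_x dB_t. Compute partials of f(t, x) = 3*t^2*x^3/5:
  f_t(t,x)  = 6*t*x^3/5
  f_x(t,x)  = 9*t^2*x^2/5
  f_xx(t,x) = 18*t^2*x/5
Assemble drift = f_t + (1/2) f_xx = 3*t*x*(3*t + 2*x^2)/5 and diffusion = f_x = 9*t^2*x^2/5. Substituting x = B_t:
  d(3*B_t^3*t^2/5) = (3*B_t*t*(2*B_t^2 + 3*t)/5) dt + (9*B_t^2*t^2/5) dB_t.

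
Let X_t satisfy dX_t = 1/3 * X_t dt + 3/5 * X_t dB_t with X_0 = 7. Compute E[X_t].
E[X_t] = 7*exp(t/3)

For GBM dX = mu X dt + sigma X dB with X_0 = x_0, apply Itô to Y = log X: dY = (mu - sigma^2/2) dt + sigma dB, so Y_t = log(x_0) + (mu - sigma^2/2) t + sigma B_t and hence X_t = x_0 * exp((mu - sigma^2/2) t + sigma B_t).
With mu = 1/3, sigma = 3/5, x_0 = 7, this gives:
  X_t = 7 * exp((23/150) * t + (3/5) * B_t).
Since sigma*B_t ~ Normal(0, sigma^2 t), E[exp(sigma*B_t)] = exp(sigma^2 t / 2); so E[X_t] = x_0 * exp((mu - sigma^2/2) t) * exp(sigma^2 t / 2) = x_0 * exp(mu t) = 7*exp(t/3).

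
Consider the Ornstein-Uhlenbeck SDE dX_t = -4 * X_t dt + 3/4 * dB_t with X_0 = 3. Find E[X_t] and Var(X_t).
E[X_t] = 3*exp(-4*t); Var(X_t) = 9/128 - 9*exp(-8*t)/128

The OU SDE dX = -theta X dt + sigma dB admits the integrating factor exp(theta t): d(exp(theta t) X_t) = sigma exp(theta t) dB_t. Integrating from 0 to t:
  X_t = x_0 * exp(-theta t) + sigma * int_0^t exp(-theta (t-s)) dB_s.
The Itô integral has mean 0 and (by the Itô isometry) variance sigma^2 * int_0^t exp(-2 theta (t - s)) ds = sigma^2 * (1 - exp(-2 theta t)) / (2 theta).
With theta = 4, sigma = 3/4, x_0 = 3:
  E[X_t] = 3 * exp(-4 t) = 3*exp(-4*t)
  Var(X_t) = (3/4)^2 * (1 - exp(-2*4 t)) / (2 * 4) = 9/128 - 9*exp(-8*t)/128.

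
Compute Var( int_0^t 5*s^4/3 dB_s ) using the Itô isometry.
Var = 25*t^9/81

The Itô integral of a deterministic integrand f(s) has mean 0 because each increment f(s) * (B_{s+ds} - B_s) has mean 0. By the Itô isometry:
  Var( int_0^t f(s) dB_s ) = E[ (int_0^t f(s) dB_s)^2 ] = int_0^t f(s)^2 ds.
Here f(s) = 5*s^4/3, so f(s)^2 = 25*s^8/9. Integrate:
  int_0^t (25*s^8/9) ds = 25*t^9/81.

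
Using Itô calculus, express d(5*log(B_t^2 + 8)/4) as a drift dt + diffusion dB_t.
d(5*log(B_t^2 + 8)/4) = (5*(8 - B_t^2)/(4*(B_t^2 + 8)^2)) dt + (5*B_t/(2*(B_t^2 + 8))) dB_t

Itô's formula for f(B_t) gives d f(B_t) = f'(B_t) dB_t + (1/2) f''(B_t) dt. Compute derivatives of f(x) = 5*log(x^2 + 8)/4:
  f'(x)  = 5*x/(2*(x^2 + 8))
  f''(x) = 5*(8 - x^2)/(2*(x^2 + 8)^2)
Substitute x = B_t and multiply the f'' term by 1/2:
  drift     = (1/2) * (5*(8 - x^2)/(2*(x^2 + 8)^2)) evaluated at B_t = 5*(8 - B_t^2)/(4*(B_t^2 + 8)^2)
  diffusion = (5*x/(2*(x^2 + 8))) evaluated at B_t = 5*B_t/(2*(B_t^2 + 8))
Therefore d(5*log(B_t^2 + 8)/4) = (5*(8 - B_t^2)/(4*(B_t^2 + 8)^2)) dt + (5*B_t/(2*(B_t^2 + 8))) dB_t.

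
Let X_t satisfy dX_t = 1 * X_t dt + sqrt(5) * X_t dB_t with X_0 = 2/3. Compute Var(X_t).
Var(X_t) = 4*(exp(5*t) - 1)*exp(2*t)/9

For GBM dX = mu X dt + sigma X dB with X_0 = x_0, apply Itô to Y = log X: dY = (mu - sigma^2/2) dt + sigma dB, so Y_t = log(x_0) + (mu - sigma^2/2) t + sigma B_t and hence X_t = x_0 * exp((mu - sigma^2/2) t + sigma B_t).
With mu = 1, sigma = sqrt(5), x_0 = 2/3, this gives:
  X_t = 2/3 * exp((-3/2) * t + (sqrt(5)) * B_t).
Since sigma*B_t ~ Normal(0, sigma^2 t), E[exp(sigma*B_t)] = exp(sigma^2 t / 2); so E[X_t] = x_0 * exp((mu - sigma^2/2) t) * exp(sigma^2 t / 2) = x_0 * exp(mu t) = 2*exp(t)/3.
Var(X_t) = E[X_t^2] - (E[X_t])^2 = x_0^2 * exp(2 mu t) * (exp(sigma^2 t) - 1) = 4*(exp(5*t) - 1)*exp(2*t)/9.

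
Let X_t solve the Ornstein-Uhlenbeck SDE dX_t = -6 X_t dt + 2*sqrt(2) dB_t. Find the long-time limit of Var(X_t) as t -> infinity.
lim Var(X_t) = 2/3

The OU SDE dX = -theta X dt + sigma dB admits the integrating factor exp(theta t): d(exp(theta t) X_t) = sigma exp(theta t) dB_t. Integrating from 0 to t gives X_t = x_0 * exp(-theta t) + sigma * int_0^t exp(-theta (t-s)) dB_s for any initial x_0. The Itô integral has variance (by the Itô isometry) sigma^2 * int_0^t exp(-2 theta (t - s)) ds = sigma^2 * (1 - exp(-2 theta t)) / (2 theta), independent of x_0.
With theta = 6, sigma = 2*sqrt(2):
  Var(X_t) = (2*sqrt(2))^2 * (1 - exp(-2*6 t)) / (2 * 6) = 2/3 - 2*exp(-12*t)/3.
As t -> infinity, exp(-2*6 t) -> 0, so the stationary variance is sigma^2 / (2 theta) = 2/3.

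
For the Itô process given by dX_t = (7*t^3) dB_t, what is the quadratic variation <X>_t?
<X>_t = 7*t^7

For an Itô process dX_t = a(t) dt + b(t) dB_t, the quadratic variation is <X>_t = int_0^t b(s)^2 ds (the drift term does not contribute). Here b(s) = 7*s^3, so
  b(s)^2 = 49*s^6.
Integrating from 0 to t:
  <X>_t = int_0^t (49*s^6) ds = 7*t^7.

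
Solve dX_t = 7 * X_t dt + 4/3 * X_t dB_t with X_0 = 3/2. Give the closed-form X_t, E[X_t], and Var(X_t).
X_t = 3/2 * exp((55/9) t + (4/3) B_t); E[X_t] = 3*exp(7*t)/2; Var(X_t) = 9*(exp(16*t/9) - 1)*exp(14*t)/4

For GBM dX = mu X dt + sigma X dB with X_0 = x_0, apply Itô to Y = log X: dY = (mu - sigma^2/2) dt + sigma dB, so Y_t = log(x_0) + (mu - sigma^2/2) t + sigma B_t and hence X_t = x_0 * exp((mu - sigma^2/2) t + sigma B_t).
With mu = 7, sigma = 4/3, x_0 = 3/2, this gives:
  X_t = 3/2 * exp((55/9) * t + (4/3) * B_t).
Since sigma*B_t ~ Normal(0, sigma^2 t), E[exp(sigma*B_t)] = exp(sigma^2 t / 2); so E[X_t] = x_0 * exp((mu - sigma^2/2) t) * exp(sigma^2 t / 2) = x_0 * exp(mu t) = 3*exp(7*t)/2.
Var(X_t) = E[X_t^2] - (E[X_t])^2 = x_0^2 * exp(2 mu t) * (exp(sigma^2 t) - 1) = 9*(exp(16*t/9) - 1)*exp(14*t)/4.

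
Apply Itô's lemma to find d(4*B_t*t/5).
d(4*B_t*t/5) = (4*B_t/5) dt + (4*t/5) dB_t

Itô's formula for f(t, x): d f(t, B_t) = (f_t + (1/2) f_xx) dt + f_x dB_t. Compute partials of f(t, x) = 4*t*x/5:
  f_t(t,x)  = 4*x/5
  f_x(t,x)  = 4*t/5
  f_xx(t,x) = 0
Assemble drift = f_t + (1/2) f_xx = 4*x/5 and diffusion = f_x = 4*t/5. Substituting x = B_t:
  d(4*B_t*t/5) = (4*B_t/5) dt + (4*t/5) dB_t.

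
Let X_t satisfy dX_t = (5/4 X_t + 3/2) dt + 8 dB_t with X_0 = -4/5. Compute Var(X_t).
Var(X_t) = 128*exp(5*t/2)/5 - 128/5

The variance V(t) = Var(X_t) satisfies V'(t) = 2 a V(t) + c^2 with V(0) = 0 (drift coefficient is linear in X, diffusion is constant). With a = 5/4, c = 8, the solution is
  V(t) = (c^2 / (2 a)) * (exp(2 a t) - 1)
       = (8^2 / (2*(5/4))) * (exp((5/2) t) - 1)
       = 128*exp(5*t/2)/5 - 128/5.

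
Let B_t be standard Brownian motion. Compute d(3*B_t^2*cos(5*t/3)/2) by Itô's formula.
d(3*B_t^2*cos(5*t/3)/2) = (-5*B_t^2*sin(5*t/3)/2 + 3*cos(5*t/3)/2) dt + (3*B_t*cos(5*t/3)) dB_t

Itô's formula for f(t, x): d f(t, B_t) = (f_t + (1/2) f_xx) dt + f_x dB_t. Compute partials of f(t, x) = 3*x^2*cos(5*t/3)/2:
  f_t(t,x)  = -5*x^2*sin(5*t/3)/2
  f_x(t,x)  = 3*x*cos(5*t/3)
  f_xx(t,x) = 3*cos(5*t/3)
Assemble drift = f_t + (1/2) f_xx = -5*x^2*sin(5*t/3)/2 + 3*cos(5*t/3)/2 and diffusion = f_x = 3*x*cos(5*t/3). Substituting x = B_t:
  d(3*B_t^2*cos(5*t/3)/2) = (-5*B_t^2*sin(5*t/3)/2 + 3*cos(5*t/3)/2) dt + (3*B_t*cos(5*t/3)) dB_t.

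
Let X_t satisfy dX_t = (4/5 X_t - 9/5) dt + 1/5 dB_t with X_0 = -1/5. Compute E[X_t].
E[X_t] = 9/4 - 49*exp(4*t/5)/20

Taking expectations and using E[dB_t] = 0, the mean m(t) = E[X_t] satisfies the ODE m'(t) = a m(t) + b with m(0) = x_0. With a = 4/5, b = -9/5, x_0 = -1/5, the solution is
  m(t) = x_0 * exp(a t) + (b/a) * (exp(a t) - 1)
       = (-1/5) * exp((4/5) t) + ((-9/5)/(4/5)) * (exp((4/5) t) - 1)
       = 9/4 - 49*exp(4*t/5)/20.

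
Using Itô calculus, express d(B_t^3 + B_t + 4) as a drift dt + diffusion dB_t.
d(B_t^3 + B_t + 4) = (3*B_t) dt + (3*B_t^2 + 1) dB_t

Itô's formula for f(B_t) gives d f(B_t) = f'(B_t) dB_t + (1/2) f''(B_t) dt. Compute derivatives of f(x) = x^3 + x + 4:
  f'(x)  = 3*x^2 + 1
  f''(x) = 6*x
Substitute x = B_t and multiply the f'' term by 1/2:
  drift     = (1/2) * (6*x) evaluated at B_t = 3*B_t
  diffusion = (3*x^2 + 1) evaluated at B_t = 3*B_t^2 + 1
Therefore d(B_t^3 + B_t + 4) = (3*B_t) dt + (3*B_t^2 + 1) dB_t.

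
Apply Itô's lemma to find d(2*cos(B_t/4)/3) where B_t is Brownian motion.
d(2*cos(B_t/4)/3) = (-cos(B_t/4)/48) dt + (-sin(B_t/4)/6) dB_t

Itô's formula for f(B_t) gives d f(B_t) = f'(B_t) dB_t + (1/2) f''(B_t) dt. Compute derivatives of f(x) = 2*cos(x/4)/3:
  f'(x)  = -sin(x/4)/6
  f''(x) = -cos(x/4)/24
Substitute x = B_t and multiply the f'' term by 1/2:
  drift     = (1/2) * (-cos(x/4)/24) evaluated at B_t = -cos(B_t/4)/48
  diffusion = (-sin(x/4)/6) evaluated at B_t = -sin(B_t/4)/6
Therefore d(2*cos(B_t/4)/3) = (-cos(B_t/4)/48) dt + (-sin(B_t/4)/6) dB_t.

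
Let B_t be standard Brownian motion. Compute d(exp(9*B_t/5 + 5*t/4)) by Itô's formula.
d(exp(9*B_t/5 + 5*t/4)) = (287*exp(9*B_t/5 + 5*t/4)/100) dt + (9*exp(9*B_t/5 + 5*t/4)/5) dB_t

Itô's formula for f(t, x): d f(t, B_t) = (f_t + (1/2) f_xx) dt + f_x dB_t. Compute partials of f(t, x) = exp(5*t/4 + 9*x/5):
  f_t(t,x)  = 5*exp(5*t/4 + 9*x/5)/4
  f_x(t,x)  = 9*exp(5*t/4 + 9*x/5)/5
  f_xx(t,x) = 81*exp(5*t/4 + 9*x/5)/25
Assemble drift = f_t + (1/2) f_xx = 287*exp(5*t/4 + 9*x/5)/100 and diffusion = f_x = 9*exp(5*t/4 + 9*x/5)/5. Substituting x = B_t:
  d(exp(9*B_t/5 + 5*t/4)) = (287*exp(9*B_t/5 + 5*t/4)/100) dt + (9*exp(9*B_t/5 + 5*t/4)/5) dB_t.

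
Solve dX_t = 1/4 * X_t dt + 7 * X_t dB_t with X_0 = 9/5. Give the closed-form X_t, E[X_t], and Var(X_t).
X_t = 9/5 * exp((-97/4) t + (7) B_t); E[X_t] = 9*exp(t/4)/5; Var(X_t) = 81*(exp(49*t) - 1)*exp(t/2)/25

For GBM dX = mu X dt + sigma X dB with X_0 = x_0, apply Itô to Y = log X: dY = (mu - sigma^2/2) dt + sigma dB, so Y_t = log(x_0) + (mu - sigma^2/2) t + sigma B_t and hence X_t = x_0 * exp((mu - sigma^2/2) t + sigma B_t).
With mu = 1/4, sigma = 7, x_0 = 9/5, this gives:
  X_t = 9/5 * exp((-97/4) * t + (7) * B_t).
Since sigma*B_t ~ Normal(0, sigma^2 t), E[exp(sigma*B_t)] = exp(sigma^2 t / 2); so E[X_t] = x_0 * exp((mu - sigma^2/2) t) * exp(sigma^2 t / 2) = x_0 * exp(mu t) = 9*exp(t/4)/5.
Var(X_t) = E[X_t^2] - (E[X_t])^2 = x_0^2 * exp(2 mu t) * (exp(sigma^2 t) - 1) = 81*(exp(49*t) - 1)*exp(t/2)/25.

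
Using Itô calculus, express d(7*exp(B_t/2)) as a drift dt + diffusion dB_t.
d(7*exp(B_t/2)) = (7*exp(B_t/2)/8) dt + (7*exp(B_t/2)/2) dB_t

Itô's formula for f(B_t) gives d f(B_t) = f'(B_t) dB_t + (1/2) f''(B_t) dt. Compute derivatives of f(x) = 7*exp(x/2):
  f'(x)  = 7*exp(x/2)/2
  f''(x) = 7*exp(x/2)/4
Substitute x = B_t and multiply the f'' term by 1/2:
  drift     = (1/2) * (7*exp(x/2)/4) evaluated at B_t = 7*exp(B_t/2)/8
  diffusion = (7*exp(x/2)/2) evaluated at B_t = 7*exp(B_t/2)/2
Therefore d(7*exp(B_t/2)) = (7*exp(B_t/2)/8) dt + (7*exp(B_t/2)/2) dB_t.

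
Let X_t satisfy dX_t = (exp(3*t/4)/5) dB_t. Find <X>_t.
<X>_t = 2*exp(3*t/2)/75 - 2/75

For an Itô process dX_t = a(t) dt + b(t) dB_t, the quadratic variation is <X>_t = int_0^t b(s)^2 ds (the drift term does not contribute). Here b(s) = exp(3*s/4)/5, so
  b(s)^2 = exp(3*s/2)/25.
Integrating from 0 to t:
  <X>_t = int_0^t (exp(3*s/2)/25) ds = 2*exp(3*t/2)/75 - 2/75.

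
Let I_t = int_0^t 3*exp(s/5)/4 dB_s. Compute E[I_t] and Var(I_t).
E[I_t] = 0; Var(I_t) = 45*exp(2*t/5)/32 - 45/32

The Itô integral of a deterministic integrand f(s) has mean 0 because each increment f(s) * (B_{s+ds} - B_s) has mean 0. By the Itô isometry:
  Var( int_0^t f(s) dB_s ) = E[ (int_0^t f(s) dB_s)^2 ] = int_0^t f(s)^2 ds.
Here f(s) = 3*exp(s/5)/4, so f(s)^2 = 9*exp(2*s/5)/16. Integrate:
  int_0^t (9*exp(2*s/5)/16) ds = 45*exp(2*t/5)/32 - 45/32.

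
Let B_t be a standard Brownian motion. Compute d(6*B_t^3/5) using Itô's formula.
d(6*B_t^3/5) = (18*B_t/5) dt + (18*B_t^2/5) dB_t

Itô's formula for f(B_t) gives d f(B_t) = f'(B_t) dB_t + (1/2) f''(B_t) dt. Compute derivatives of f(x) = 6*x^3/5:
  f'(x)  = 18*x^2/5
  f''(x) = 36*x/5
Substitute x = B_t and multiply the f'' term by 1/2:
  drift     = (1/2) * (36*x/5) evaluated at B_t = 18*B_t/5
  diffusion = (18*x^2/5) evaluated at B_t = 18*B_t^2/5
Therefore d(6*B_t^3/5) = (18*B_t/5) dt + (18*B_t^2/5) dB_t.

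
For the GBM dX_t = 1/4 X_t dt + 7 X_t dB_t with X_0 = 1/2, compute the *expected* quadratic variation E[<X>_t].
E[<X>_t] = 49*exp(99*t/2)/198 - 49/198

<X>_t = int_0^t (7 * X_s)^2 ds. Taking expectation inside the integral: E[<X>_t] = 7^2 * int_0^t E[X_s^2] ds. For GBM, E[X_s^2] = x_0^2 * exp((2 mu + sigma^2) s). Integrating:
  E[<X>_t] = 7^2 * (1/2)^2 * (exp((2*(1/4) + 7^2) t) - 1) / (2*(1/4) + 7^2)
           = 7^2 * (1/2)^2 * (exp((99/2) t) - 1) / (99/2) = 49*exp(99*t/2)/198 - 49/198.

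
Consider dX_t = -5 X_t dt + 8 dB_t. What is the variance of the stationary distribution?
lim Var(X_t) = 32/5

The OU SDE dX = -theta X dt + sigma dB admits the integrating factor exp(theta t): d(exp(theta t) X_t) = sigma exp(theta t) dB_t. Integrating from 0 to t gives X_t = x_0 * exp(-theta t) + sigma * int_0^t exp(-theta (t-s)) dB_s for any initial x_0. The Itô integral has variance (by the Itô isometry) sigma^2 * int_0^t exp(-2 theta (t - s)) ds = sigma^2 * (1 - exp(-2 theta t)) / (2 theta), independent of x_0.
With theta = 5, sigma = 8:
  Var(X_t) = (8)^2 * (1 - exp(-2*5 t)) / (2 * 5) = 32/5 - 32*exp(-10*t)/5.
As t -> infinity, exp(-2*5 t) -> 0, so the stationary variance is sigma^2 / (2 theta) = 32/5.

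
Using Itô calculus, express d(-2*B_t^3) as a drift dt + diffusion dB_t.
d(-2*B_t^3) = (-6*B_t) dt + (-6*B_t^2) dB_t

Itô's formula for f(B_t) gives d f(B_t) = f'(B_t) dB_t + (1/2) f''(B_t) dt. Compute derivatives of f(x) = -2*x^3:
  f'(x)  = -6*x^2
  f''(x) = -12*x
Substitute x = B_t and multiply the f'' term by 1/2:
  drift     = (1/2) * (-12*x) evaluated at B_t = -6*B_t
  diffusion = (-6*x^2) evaluated at B_t = -6*B_t^2
Therefore d(-2*B_t^3) = (-6*B_t) dt + (-6*B_t^2) dB_t.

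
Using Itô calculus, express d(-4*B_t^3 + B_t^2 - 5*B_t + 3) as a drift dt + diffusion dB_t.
d(-4*B_t^3 + B_t^2 - 5*B_t + 3) = (1 - 12*B_t) dt + (-12*B_t^2 + 2*B_t - 5) dB_t

Itô's formula for f(B_t) gives d f(B_t) = f'(B_t) dB_t + (1/2) f''(B_t) dt. Compute derivatives of f(x) = -4*x^3 + x^2 - 5*x + 3:
  f'(x)  = -12*x^2 + 2*x - 5
  f''(x) = 2 - 24*x
Substitute x = B_t and multiply the f'' term by 1/2:
  drift     = (1/2) * (2 - 24*x) evaluated at B_t = 1 - 12*B_t
  diffusion = (-12*x^2 + 2*x - 5) evaluated at B_t = -12*B_t^2 + 2*B_t - 5
Therefore d(-4*B_t^3 + B_t^2 - 5*B_t + 3) = (1 - 12*B_t) dt + (-12*B_t^2 + 2*B_t - 5) dB_t.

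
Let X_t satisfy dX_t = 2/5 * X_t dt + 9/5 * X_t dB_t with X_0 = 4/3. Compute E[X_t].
E[X_t] = 4*exp(2*t/5)/3

For GBM dX = mu X dt + sigma X dB with X_0 = x_0, apply Itô to Y = log X: dY = (mu - sigma^2/2) dt + sigma dB, so Y_t = log(x_0) + (mu - sigma^2/2) t + sigma B_t and hence X_t = x_0 * exp((mu - sigma^2/2) t + sigma B_t).
With mu = 2/5, sigma = 9/5, x_0 = 4/3, this gives:
  X_t = 4/3 * exp((-61/50) * t + (9/5) * B_t).
Since sigma*B_t ~ Normal(0, sigma^2 t), E[exp(sigma*B_t)] = exp(sigma^2 t / 2); so E[X_t] = x_0 * exp((mu - sigma^2/2) t) * exp(sigma^2 t / 2) = x_0 * exp(mu t) = 4*exp(2*t/5)/3.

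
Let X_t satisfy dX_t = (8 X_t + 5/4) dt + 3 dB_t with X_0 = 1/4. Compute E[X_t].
E[X_t] = 13*exp(8*t)/32 - 5/32

Taking expectations and using E[dB_t] = 0, the mean m(t) = E[X_t] satisfies the ODE m'(t) = a m(t) + b with m(0) = x_0. With a = 8, b = 5/4, x_0 = 1/4, the solution is
  m(t) = x_0 * exp(a t) + (b/a) * (exp(a t) - 1)
       = (1/4) * exp(8 t) + ((5/4)/8) * (exp(8 t) - 1)
       = 13*exp(8*t)/32 - 5/32.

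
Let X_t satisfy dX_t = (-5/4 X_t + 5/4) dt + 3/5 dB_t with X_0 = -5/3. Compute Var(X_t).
Var(X_t) = 18/125 - 18*exp(-5*t/2)/125

The variance V(t) = Var(X_t) satisfies V'(t) = 2 a V(t) + c^2 with V(0) = 0 (drift coefficient is linear in X, diffusion is constant). With a = -5/4, c = 3/5, the solution is
  V(t) = (c^2 / (2 a)) * (exp(2 a t) - 1)
       = ((3/5)^2 / (2*(-5/4))) * (exp((-5/2) t) - 1)
       = 18/125 - 18*exp(-5*t/2)/125.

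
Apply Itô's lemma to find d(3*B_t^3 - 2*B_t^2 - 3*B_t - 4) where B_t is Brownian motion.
d(3*B_t^3 - 2*B_t^2 - 3*B_t - 4) = (9*B_t - 2) dt + (9*B_t^2 - 4*B_t - 3) dB_t

Itô's formula for f(B_t) gives d f(B_t) = f'(B_t) dB_t + (1/2) f''(B_t) dt. Compute derivatives of f(x) = 3*x^3 - 2*x^2 - 3*x - 4:
  f'(x)  = 9*x^2 - 4*x - 3
  f''(x) = 18*x - 4
Substitute x = B_t and multiply the f'' term by 1/2:
  drift     = (1/2) * (18*x - 4) evaluated at B_t = 9*B_t - 2
  diffusion = (9*x^2 - 4*x - 3) evaluated at B_t = 9*B_t^2 - 4*B_t - 3
Therefore d(3*B_t^3 - 2*B_t^2 - 3*B_t - 4) = (9*B_t - 2) dt + (9*B_t^2 - 4*B_t - 3) dB_t.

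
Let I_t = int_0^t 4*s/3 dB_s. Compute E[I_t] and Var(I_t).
E[I_t] = 0; Var(I_t) = 16*t^3/27

The Itô integral of a deterministic integrand f(s) has mean 0 because each increment f(s) * (B_{s+ds} - B_s) has mean 0. By the Itô isometry:
  Var( int_0^t f(s) dB_s ) = E[ (int_0^t f(s) dB_s)^2 ] = int_0^t f(s)^2 ds.
Here f(s) = 4*s/3, so f(s)^2 = 16*s^2/9. Integrate:
  int_0^t (16*s^2/9) ds = 16*t^3/27.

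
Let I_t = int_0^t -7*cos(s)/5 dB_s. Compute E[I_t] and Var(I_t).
E[I_t] = 0; Var(I_t) = 49*t/50 + 49*sin(2*t)/100

The Itô integral of a deterministic integrand f(s) has mean 0 because each increment f(s) * (B_{s+ds} - B_s) has mean 0. By the Itô isometry:
  Var( int_0^t f(s) dB_s ) = E[ (int_0^t f(s) dB_s)^2 ] = int_0^t f(s)^2 ds.
Here f(s) = -7*cos(s)/5, so f(s)^2 = 49*cos(s)^2/25. Integrate:
  int_0^t (49*cos(s)^2/25) ds = 49*t/50 + 49*sin(2*t)/100.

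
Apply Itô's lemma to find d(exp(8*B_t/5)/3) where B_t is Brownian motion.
d(exp(8*B_t/5)/3) = (32*exp(8*B_t/5)/75) dt + (8*exp(8*B_t/5)/15) dB_t

Itô's formula for f(B_t) gives d f(B_t) = f'(B_t) dB_t + (1/2) f''(B_t) dt. Compute derivatives of f(x) = exp(8*x/5)/3:
  f'(x)  = 8*exp(8*x/5)/15
  f''(x) = 64*exp(8*x/5)/75
Substitute x = B_t and multiply the f'' term by 1/2:
  drift     = (1/2) * (64*exp(8*x/5)/75) evaluated at B_t = 32*exp(8*B_t/5)/75
  diffusion = (8*exp(8*x/5)/15) evaluated at B_t = 8*exp(8*B_t/5)/15
Therefore d(exp(8*B_t/5)/3) = (32*exp(8*B_t/5)/75) dt + (8*exp(8*B_t/5)/15) dB_t.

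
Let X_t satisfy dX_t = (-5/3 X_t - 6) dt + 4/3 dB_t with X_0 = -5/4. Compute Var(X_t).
Var(X_t) = 8/15 - 8*exp(-10*t/3)/15

The variance V(t) = Var(X_t) satisfies V'(t) = 2 a V(t) + c^2 with V(0) = 0 (drift coefficient is linear in X, diffusion is constant). With a = -5/3, c = 4/3, the solution is
  V(t) = (c^2 / (2 a)) * (exp(2 a t) - 1)
       = ((4/3)^2 / (2*(-5/3))) * (exp((-10/3) t) - 1)
       = 8/15 - 8*exp(-10*t/3)/15.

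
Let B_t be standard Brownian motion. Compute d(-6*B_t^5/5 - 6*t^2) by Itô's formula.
d(-6*B_t^5/5 - 6*t^2) = (-12*B_t^3 - 12*t) dt + (-6*B_t^4) dB_t

Itô's formula for f(t, x): d f(t, B_t) = (f_t + (1/2) f_xx) dt + f_x dB_t. Compute partials of f(t, x) = -6*t^2 - 6*x^5/5:
  f_t(t,x)  = -12*t
  f_x(t,x)  = -6*x^4
  f_xx(t,x) = -24*x^3
Assemble drift = f_t + (1/2) f_xx = -12*t - 12*x^3 and diffusion = f_x = -6*x^4. Substituting x = B_t:
  d(-6*B_t^5/5 - 6*t^2) = (-12*B_t^3 - 12*t) dt + (-6*B_t^4) dB_t.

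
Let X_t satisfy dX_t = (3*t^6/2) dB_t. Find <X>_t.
<X>_t = 9*t^13/52

For an Itô process dX_t = a(t) dt + b(t) dB_t, the quadratic variation is <X>_t = int_0^t b(s)^2 ds (the drift term does not contribute). Here b(s) = 3*s^6/2, so
  b(s)^2 = 9*s^12/4.
Integrating from 0 to t:
  <X>_t = int_0^t (9*s^12/4) ds = 9*t^13/52.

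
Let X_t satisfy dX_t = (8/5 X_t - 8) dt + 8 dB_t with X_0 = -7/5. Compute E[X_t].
E[X_t] = 5 - 32*exp(8*t/5)/5

Taking expectations and using E[dB_t] = 0, the mean m(t) = E[X_t] satisfies the ODE m'(t) = a m(t) + b with m(0) = x_0. With a = 8/5, b = -8, x_0 = -7/5, the solution is
  m(t) = x_0 * exp(a t) + (b/a) * (exp(a t) - 1)
       = (-7/5) * exp((8/5) t) + ((-8)/(8/5)) * (exp((8/5) t) - 1)
       = 5 - 32*exp(8*t/5)/5.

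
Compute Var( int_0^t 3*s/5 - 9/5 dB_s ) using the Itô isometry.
Var = 3*t*(t^2 - 9*t + 27)/25

The Itô integral of a deterministic integrand f(s) has mean 0 because each increment f(s) * (B_{s+ds} - B_s) has mean 0. By the Itô isometry:
  Var( int_0^t f(s) dB_s ) = E[ (int_0^t f(s) dB_s)^2 ] = int_0^t f(s)^2 ds.
Here f(s) = 3*s/5 - 9/5, so f(s)^2 = 9*(s - 3)^2/25. Integrate:
  int_0^t (9*(s - 3)^2/25) ds = 3*t*(t^2 - 9*t + 27)/25.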